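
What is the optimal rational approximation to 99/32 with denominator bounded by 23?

65/21

Expand x = 99/32 as a continued fraction with the Euclidean algorithm:
  99 = 3*32 + 3, so a_0 = 3.
  32 = 10*3 + 2, so a_1 = 10.
  3 = 1*2 + 1, so a_2 = 1.
  2 = 2*1 + 0, so a_3 = 2.
so x = [3; 10, 1, 2].
Convergents (p_i = a_i*p_{i-1} + p_{i-2}, q_i = a_i*q_{i-1} + q_{i-2} with p_{-2}=0, p_{-1}=1, q_{-2}=1, q_{-1}=0), until the denominator exceeds 23:
  i=0: a_0=3, p_0 = 3*1 + 0 = 3, q_0 = 3*0 + 1 = 1.
  i=1: a_1=10, p_1 = 10*3 + 1 = 31, q_1 = 10*1 + 0 = 10.
  i=2: a_2=1, p_2 = 1*31 + 3 = 34, q_2 = 1*10 + 1 = 11.
  i=3: a_3=2, p_3 = 2*34 + 31 = 99, q_3 = 2*11 + 10 = 32.
q_3 = 32 > 23, so the last convergent with denominator <= 23 is p_2/q_2 = 34/11.
The closest fraction with denominator <= 23 is either p_2/q_2 or the intermediate fraction (k*p_2 + p_1)/(k*q_2 + q_1) with the largest k >= 1 whose denominator stays <= 23; these approach x as k grows, and every other convergent or intermediate fraction in range is farther away.
Largest k: floor((23 - q_1)/q_2) = floor((23 - 10)/11) = 1.
That gives (1*34 + 31)/(1*11 + 10) = 65/21.
Compare the errors: |x - 34/11| = |99*11 - 34*32|/(32*11) = 1/352, and |x - 65/21| = |99*21 - 65*32|/(32*21) = 1/672.
Cross-multiplying, 1*352 = 352 < 672 = 1*672, so 1/672 is smaller: the intermediate fraction 65/21 is closer to x than 34/11.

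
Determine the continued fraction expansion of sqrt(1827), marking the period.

[42; (1, 2, 1, 8, 1, 2, 1, 84)]

Write x_i = (sqrt(1827) + m_i)/d_i with (m_0, d_0) = (0, 1). a_0 = floor(sqrt(1827)) = 42, since 42^2 = 1764 <= 1827 < 1849 = 43^2.
Iterate m_{i+1} = d_i*a_i - m_i, d_{i+1} = (1827 - m_{i+1}^2)/d_i, a_{i+1} = floor((a_0 + m_{i+1})/d_{i+1}):
  m_1 = 1*42 - 0 = 42, d_1 = (1827 - 42^2)/1 = 63/1 = 63, a_1 = floor((42 + 42)/63) = 1.
  m_2 = 63*1 - 42 = 21, d_2 = (1827 - 21^2)/63 = 1386/63 = 22, a_2 = floor((42 + 21)/22) = 2.
  m_3 = 22*2 - 21 = 23, d_3 = (1827 - 23^2)/22 = 1298/22 = 59, a_3 = floor((42 + 23)/59) = 1.
  m_4 = 59*1 - 23 = 36, d_4 = (1827 - 36^2)/59 = 531/59 = 9, a_4 = floor((42 + 36)/9) = 8.
  m_5 = 9*8 - 36 = 36, d_5 = (1827 - 36^2)/9 = 531/9 = 59, a_5 = floor((42 + 36)/59) = 1.
  m_6 = 59*1 - 36 = 23, d_6 = (1827 - 23^2)/59 = 1298/59 = 22, a_6 = floor((42 + 23)/22) = 2.
  m_7 = 22*2 - 23 = 21, d_7 = (1827 - 21^2)/22 = 1386/22 = 63, a_7 = floor((42 + 21)/63) = 1.
  m_8 = 63*1 - 21 = 42, d_8 = (1827 - 42^2)/63 = 63/63 = 1, a_8 = floor((42 + 42)/1) = 84.
  m_9 = 1*84 - 42 = 42, d_9 = (1827 - 42^2)/1 = 63/1 = 63: (m_9, d_9) = (m_1, d_1) = (42, 63), so from here the quotients repeat a_1, ..., a_8; the period length is 8.
Hence the expansion of sqrt(1827) is a_0 = 42 followed by the repeating block 1, 2, 1, 8, 1, 2, 1, 84 (period 8).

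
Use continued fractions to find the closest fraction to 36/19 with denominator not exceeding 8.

15/8

Expand x = 36/19 as a continued fraction with the Euclidean algorithm:
  36 = 1*19 + 17, so a_0 = 1.
  19 = 1*17 + 2, so a_1 = 1.
  17 = 8*2 + 1, so a_2 = 8.
  2 = 2*1 + 0, so a_3 = 2.
so x = [1; 1, 8, 2].
Convergents (p_i = a_i*p_{i-1} + p_{i-2}, q_i = a_i*q_{i-1} + q_{i-2} with p_{-2}=0, p_{-1}=1, q_{-2}=1, q_{-1}=0), until the denominator exceeds 8:
  i=0: a_0=1, p_0 = 1*1 + 0 = 1, q_0 = 1*0 + 1 = 1.
  i=1: a_1=1, p_1 = 1*1 + 1 = 2, q_1 = 1*1 + 0 = 1.
  i=2: a_2=8, p_2 = 8*2 + 1 = 17, q_2 = 8*1 + 1 = 9.
q_2 = 9 > 8, so the last convergent with denominator <= 8 is p_1/q_1 = 2/1.
The closest fraction with denominator <= 8 is either p_1/q_1 or the intermediate fraction (k*p_1 + p_0)/(k*q_1 + q_0) with the largest k >= 1 whose denominator stays <= 8; these approach x as k grows, and every other convergent or intermediate fraction in range is farther away.
Largest k: floor((8 - q_0)/q_1) = floor((8 - 1)/1) = 7.
That gives (7*2 + 1)/(7*1 + 1) = 15/8.
Compare the errors: |x - 2/1| = |36*1 - 2*19|/(19*1) = 2/19, and |x - 15/8| = |36*8 - 15*19|/(19*8) = 3/152.
Cross-multiplying, 3*19 = 57 < 304 = 2*152, so 3/152 is smaller: the intermediate fraction 15/8 is closer to x than 2/1.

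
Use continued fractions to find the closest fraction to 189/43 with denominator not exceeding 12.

Expand x = 189/43 as a continued fraction with the Euclidean algorithm:
  189 = 4*43 + 17, so a_0 = 4.
  43 = 2*17 + 9, so a_1 = 2.
  17 = 1*9 + 8, so a_2 = 1.
  9 = 1*8 + 1, so a_3 = 1.
  8 = 8*1 + 0, so a_4 = 8.
so x = [4; 2, 1, 1, 8].
Convergents (p_i = a_i*p_{i-1} + p_{i-2}, q_i = a_i*q_{i-1} + q_{i-2} with p_{-2}=0, p_{-1}=1, q_{-2}=1, q_{-1}=0), until the denominator exceeds 12:
  i=0: a_0=4, p_0 = 4*1 + 0 = 4, q_0 = 4*0 + 1 = 1.
  i=1: a_1=2, p_1 = 2*4 + 1 = 9, q_1 = 2*1 + 0 = 2.
  i=2: a_2=1, p_2 = 1*9 + 4 = 13, q_2 = 1*2 + 1 = 3.
  i=3: a_3=1, p_3 = 1*13 + 9 = 22, q_3 = 1*3 + 2 = 5.
  i=4: a_4=8, p_4 = 8*22 + 13 = 189, q_4 = 8*5 + 3 = 43.
q_4 = 43 > 12, so the last convergent with denominator <= 12 is p_3/q_3 = 22/5.
The closest fraction with denominator <= 12 is either p_3/q_3 or the intermediate fraction (k*p_3 + p_2)/(k*q_3 + q_2) with the largest k >= 1 whose denominator stays <= 12; these approach x as k grows, and every other convergent or intermediate fraction in range is farther away.
Largest k: floor((12 - q_2)/q_3) = floor((12 - 3)/5) = 1.
That gives (1*22 + 13)/(1*5 + 3) = 35/8.
Compare the errors: |x - 22/5| = |189*5 - 22*43|/(43*5) = 1/215, and |x - 35/8| = |189*8 - 35*43|/(43*8) = 7/344.
Cross-multiplying, 1*344 = 344 < 1505 = 7*215, so 1/215 is smaller: the convergent 22/5 is closer to x than 35/8.

22/5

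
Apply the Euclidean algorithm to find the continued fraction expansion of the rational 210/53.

[3; 1, 25, 2]

Run the Euclidean algorithm on 210 and 53; the successive quotients are the partial quotients a_0, a_1, ... (each step inverts the fractional part left over by the previous one):
  210 = 3*53 + 51, so a_0 = 3.
  53 = 1*51 + 2, so a_1 = 1.
  51 = 25*2 + 1, so a_2 = 25.
  2 = 2*1 + 0, so a_3 = 2.
The remainder reaches 0 after 4 divisions, so the expansion has 4 partial quotients, read off in order.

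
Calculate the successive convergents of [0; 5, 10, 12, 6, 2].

0/1, 1/5, 10/51, 121/617, 736/3753, 1593/8123

Using the convergent recurrence p_i = a_i*p_{i-1} + p_{i-2}, q_i = a_i*q_{i-1} + q_{i-2} with p_{-2}=0, p_{-1}=1, q_{-2}=1, q_{-1}=0:
  i=0: a_0=0, p_0 = 0*1 + 0 = 0, q_0 = 0*0 + 1 = 1.
  i=1: a_1=5, p_1 = 5*0 + 1 = 1, q_1 = 5*1 + 0 = 5.
  i=2: a_2=10, p_2 = 10*1 + 0 = 10, q_2 = 10*5 + 1 = 51.
  i=3: a_3=12, p_3 = 12*10 + 1 = 121, q_3 = 12*51 + 5 = 617.
  i=4: a_4=6, p_4 = 6*121 + 10 = 736, q_4 = 6*617 + 51 = 3753.
  i=5: a_5=2, p_5 = 2*736 + 121 = 1593, q_5 = 2*3753 + 617 = 8123.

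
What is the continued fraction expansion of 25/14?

[1; 1, 3, 1, 2]

Run the Euclidean algorithm on 25 and 14; the successive quotients are the partial quotients a_0, a_1, ... (each step inverts the fractional part left over by the previous one):
  25 = 1*14 + 11, so a_0 = 1.
  14 = 1*11 + 3, so a_1 = 1.
  11 = 3*3 + 2, so a_2 = 3.
  3 = 1*2 + 1, so a_3 = 1.
  2 = 2*1 + 0, so a_4 = 2.
The remainder reaches 0 after 5 divisions, so the expansion has 5 partial quotients, read off in order.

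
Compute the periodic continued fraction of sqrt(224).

Write x_i = (sqrt(224) + m_i)/d_i with (m_0, d_0) = (0, 1). a_0 = floor(sqrt(224)) = 14, since 14^2 = 196 <= 224 < 225 = 15^2.
Iterate m_{i+1} = d_i*a_i - m_i, d_{i+1} = (224 - m_{i+1}^2)/d_i, a_{i+1} = floor((a_0 + m_{i+1})/d_{i+1}):
  m_1 = 1*14 - 0 = 14, d_1 = (224 - 14^2)/1 = 28/1 = 28, a_1 = floor((14 + 14)/28) = 1.
  m_2 = 28*1 - 14 = 14, d_2 = (224 - 14^2)/28 = 28/28 = 1, a_2 = floor((14 + 14)/1) = 28.
  m_3 = 1*28 - 14 = 14, d_3 = (224 - 14^2)/1 = 28/1 = 28: (m_3, d_3) = (m_1, d_1) = (14, 28), so from here the quotients repeat a_1, a_2; the period length is 2.
Hence the expansion of sqrt(224) is a_0 = 14 followed by the repeating block 1, 28 (period 2).

[14; (1, 28)]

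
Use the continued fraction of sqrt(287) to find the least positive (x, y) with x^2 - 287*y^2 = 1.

(x, y) = (288, 17)

First expand sqrt(287) as a continued fraction. With x_i = (sqrt(287) + m_i)/d_i and (m_0, d_0) = (0, 1): a_0 = floor(sqrt(287)) = 16, since 16^2 = 256 <= 287 < 289 = 17^2.
Iterate m_{i+1} = d_i*a_i - m_i, d_{i+1} = (287 - m_{i+1}^2)/d_i, a_{i+1} = floor((a_0 + m_{i+1})/d_{i+1}):
  m_1 = 1*16 - 0 = 16, d_1 = (287 - 16^2)/1 = 31/1 = 31, a_1 = floor((16 + 16)/31) = 1.
  m_2 = 31*1 - 16 = 15, d_2 = (287 - 15^2)/31 = 62/31 = 2, a_2 = floor((16 + 15)/2) = 15.
  m_3 = 2*15 - 15 = 15, d_3 = (287 - 15^2)/2 = 62/2 = 31, a_3 = floor((16 + 15)/31) = 1.
  m_4 = 31*1 - 15 = 16, d_4 = (287 - 16^2)/31 = 31/31 = 1, a_4 = floor((16 + 16)/1) = 32.
  m_5 = 1*32 - 16 = 16, d_5 = (287 - 16^2)/1 = 31/1 = 31: (m_5, d_5) = (m_1, d_1) = (16, 31), so from here the quotients repeat a_1, ..., a_4; the period length is 4.
So sqrt(287) = [16; (1, 15, 1, 32)] with period length k = 4.
k is even, so the fundamental solution of x^2 - 287y^2 = 1 is (p_{k-1}, q_{k-1}) = (p_3, q_3); compute convergents through index 3.
Convergents (p_i = a_i*p_{i-1} + p_{i-2}, q_i = a_i*q_{i-1} + q_{i-2} with p_{-2}=0, p_{-1}=1, q_{-2}=1, q_{-1}=0):
  i=0: a_0=16, p_0 = 16*1 + 0 = 16, q_0 = 16*0 + 1 = 1.
  i=1: a_1=1, p_1 = 1*16 + 1 = 17, q_1 = 1*1 + 0 = 1.
  i=2: a_2=15, p_2 = 15*17 + 16 = 271, q_2 = 15*1 + 1 = 16.
  i=3: a_3=1, p_3 = 1*271 + 17 = 288, q_3 = 1*16 + 1 = 17.
Check: 288^2 - 287*17^2 = 82944 - 82943 = 1, so (x, y) = (288, 17) solves the equation, and by the theorem it is the least positive solution.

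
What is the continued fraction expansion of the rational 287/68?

[4; 4, 1, 1, 7]

Run the Euclidean algorithm on 287 and 68; the successive quotients are the partial quotients a_0, a_1, ... (each step inverts the fractional part left over by the previous one):
  287 = 4*68 + 15, so a_0 = 4.
  68 = 4*15 + 8, so a_1 = 4.
  15 = 1*8 + 7, so a_2 = 1.
  8 = 1*7 + 1, so a_3 = 1.
  7 = 7*1 + 0, so a_4 = 7.
The remainder reaches 0 after 5 divisions, so the expansion has 5 partial quotients, read off in order.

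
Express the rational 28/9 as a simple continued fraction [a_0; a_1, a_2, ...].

Run the Euclidean algorithm on 28 and 9; the successive quotients are the partial quotients a_0, a_1, ... (each step inverts the fractional part left over by the previous one):
  28 = 3*9 + 1, so a_0 = 3.
  9 = 9*1 + 0, so a_1 = 9.
The remainder reaches 0 after 2 divisions, so the expansion has 2 partial quotients, read off in order.

[3; 9]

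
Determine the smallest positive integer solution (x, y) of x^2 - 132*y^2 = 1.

(x, y) = (23, 2)

First expand sqrt(132) as a continued fraction. With x_i = (sqrt(132) + m_i)/d_i and (m_0, d_0) = (0, 1): a_0 = floor(sqrt(132)) = 11, since 11^2 = 121 <= 132 < 144 = 12^2.
Iterate m_{i+1} = d_i*a_i - m_i, d_{i+1} = (132 - m_{i+1}^2)/d_i, a_{i+1} = floor((a_0 + m_{i+1})/d_{i+1}):
  m_1 = 1*11 - 0 = 11, d_1 = (132 - 11^2)/1 = 11/1 = 11, a_1 = floor((11 + 11)/11) = 2.
  m_2 = 11*2 - 11 = 11, d_2 = (132 - 11^2)/11 = 11/11 = 1, a_2 = floor((11 + 11)/1) = 22.
  m_3 = 1*22 - 11 = 11, d_3 = (132 - 11^2)/1 = 11/1 = 11: (m_3, d_3) = (m_1, d_1) = (11, 11), so from here the quotients repeat a_1, a_2; the period length is 2.
So sqrt(132) = [11; (2, 22)] with period length k = 2.
k is even, so the fundamental solution of x^2 - 132y^2 = 1 is (p_{k-1}, q_{k-1}) = (p_1, q_1); compute convergents through index 1.
Convergents (p_i = a_i*p_{i-1} + p_{i-2}, q_i = a_i*q_{i-1} + q_{i-2} with p_{-2}=0, p_{-1}=1, q_{-2}=1, q_{-1}=0):
  i=0: a_0=11, p_0 = 11*1 + 0 = 11, q_0 = 11*0 + 1 = 1.
  i=1: a_1=2, p_1 = 2*11 + 1 = 23, q_1 = 2*1 + 0 = 2.
Check: 23^2 - 132*2^2 = 529 - 528 = 1, so (x, y) = (23, 2) solves the equation, and by the theorem it is the least positive solution.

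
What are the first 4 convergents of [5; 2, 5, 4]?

Using the convergent recurrence p_i = a_i*p_{i-1} + p_{i-2}, q_i = a_i*q_{i-1} + q_{i-2} with p_{-2}=0, p_{-1}=1, q_{-2}=1, q_{-1}=0:
  i=0: a_0=5, p_0 = 5*1 + 0 = 5, q_0 = 5*0 + 1 = 1.
  i=1: a_1=2, p_1 = 2*5 + 1 = 11, q_1 = 2*1 + 0 = 2.
  i=2: a_2=5, p_2 = 5*11 + 5 = 60, q_2 = 5*2 + 1 = 11.
  i=3: a_3=4, p_3 = 4*60 + 11 = 251, q_3 = 4*11 + 2 = 46.

5/1, 11/2, 60/11, 251/46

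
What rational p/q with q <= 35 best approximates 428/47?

Expand x = 428/47 as a continued fraction with the Euclidean algorithm:
  428 = 9*47 + 5, so a_0 = 9.
  47 = 9*5 + 2, so a_1 = 9.
  5 = 2*2 + 1, so a_2 = 2.
  2 = 2*1 + 0, so a_3 = 2.
so x = [9; 9, 2, 2].
Convergents (p_i = a_i*p_{i-1} + p_{i-2}, q_i = a_i*q_{i-1} + q_{i-2} with p_{-2}=0, p_{-1}=1, q_{-2}=1, q_{-1}=0), until the denominator exceeds 35:
  i=0: a_0=9, p_0 = 9*1 + 0 = 9, q_0 = 9*0 + 1 = 1.
  i=1: a_1=9, p_1 = 9*9 + 1 = 82, q_1 = 9*1 + 0 = 9.
  i=2: a_2=2, p_2 = 2*82 + 9 = 173, q_2 = 2*9 + 1 = 19.
  i=3: a_3=2, p_3 = 2*173 + 82 = 428, q_3 = 2*19 + 9 = 47.
q_3 = 47 > 35, so the last convergent with denominator <= 35 is p_2/q_2 = 173/19.
The closest fraction with denominator <= 35 is either p_2/q_2 or the intermediate fraction (k*p_2 + p_1)/(k*q_2 + q_1) with the largest k >= 1 whose denominator stays <= 35; these approach x as k grows, and every other convergent or intermediate fraction in range is farther away.
Largest k: floor((35 - q_1)/q_2) = floor((35 - 9)/19) = 1.
That gives (1*173 + 82)/(1*19 + 9) = 255/28.
Compare the errors: |x - 173/19| = |428*19 - 173*47|/(47*19) = 1/893, and |x - 255/28| = |428*28 - 255*47|/(47*28) = 1/1316.
Cross-multiplying, 1*893 = 893 < 1316 = 1*1316, so 1/1316 is smaller: the intermediate fraction 255/28 is closer to x than 173/19.

255/28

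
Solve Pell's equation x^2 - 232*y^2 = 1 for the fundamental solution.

First expand sqrt(232) as a continued fraction. With x_i = (sqrt(232) + m_i)/d_i and (m_0, d_0) = (0, 1): a_0 = floor(sqrt(232)) = 15, since 15^2 = 225 <= 232 < 256 = 16^2.
Iterate m_{i+1} = d_i*a_i - m_i, d_{i+1} = (232 - m_{i+1}^2)/d_i, a_{i+1} = floor((a_0 + m_{i+1})/d_{i+1}):
  m_1 = 1*15 - 0 = 15, d_1 = (232 - 15^2)/1 = 7/1 = 7, a_1 = floor((15 + 15)/7) = 4.
  m_2 = 7*4 - 15 = 13, d_2 = (232 - 13^2)/7 = 63/7 = 9, a_2 = floor((15 + 13)/9) = 3.
  m_3 = 9*3 - 13 = 14, d_3 = (232 - 14^2)/9 = 36/9 = 4, a_3 = floor((15 + 14)/4) = 7.
  m_4 = 4*7 - 14 = 14, d_4 = (232 - 14^2)/4 = 36/4 = 9, a_4 = floor((15 + 14)/9) = 3.
  m_5 = 9*3 - 14 = 13, d_5 = (232 - 13^2)/9 = 63/9 = 7, a_5 = floor((15 + 13)/7) = 4.
  m_6 = 7*4 - 13 = 15, d_6 = (232 - 15^2)/7 = 7/7 = 1, a_6 = floor((15 + 15)/1) = 30.
  m_7 = 1*30 - 15 = 15, d_7 = (232 - 15^2)/1 = 7/1 = 7: (m_7, d_7) = (m_1, d_1) = (15, 7), so from here the quotients repeat a_1, ..., a_6; the period length is 6.
So sqrt(232) = [15; (4, 3, 7, 3, 4, 30)] with period length k = 6.
k is even, so the fundamental solution of x^2 - 232y^2 = 1 is (p_{k-1}, q_{k-1}) = (p_5, q_5); compute convergents through index 5.
Convergents (p_i = a_i*p_{i-1} + p_{i-2}, q_i = a_i*q_{i-1} + q_{i-2} with p_{-2}=0, p_{-1}=1, q_{-2}=1, q_{-1}=0):
  i=0: a_0=15, p_0 = 15*1 + 0 = 15, q_0 = 15*0 + 1 = 1.
  i=1: a_1=4, p_1 = 4*15 + 1 = 61, q_1 = 4*1 + 0 = 4.
  i=2: a_2=3, p_2 = 3*61 + 15 = 198, q_2 = 3*4 + 1 = 13.
  i=3: a_3=7, p_3 = 7*198 + 61 = 1447, q_3 = 7*13 + 4 = 95.
  i=4: a_4=3, p_4 = 3*1447 + 198 = 4539, q_4 = 3*95 + 13 = 298.
  i=5: a_5=4, p_5 = 4*4539 + 1447 = 19603, q_5 = 4*298 + 95 = 1287.
Check: 19603^2 - 232*1287^2 = 384277609 - 384277608 = 1, so (x, y) = (19603, 1287) solves the equation, and by the theorem it is the least positive solution.

(x, y) = (19603, 1287)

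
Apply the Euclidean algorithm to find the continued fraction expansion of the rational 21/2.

[10; 2]

Run the Euclidean algorithm on 21 and 2; the successive quotients are the partial quotients a_0, a_1, ... (each step inverts the fractional part left over by the previous one):
  21 = 10*2 + 1, so a_0 = 10.
  2 = 2*1 + 0, so a_1 = 2.
The remainder reaches 0 after 2 divisions, so the expansion has 2 partial quotients, read off in order.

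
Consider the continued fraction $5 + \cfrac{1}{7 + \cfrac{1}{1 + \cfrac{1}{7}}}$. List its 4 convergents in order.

Using the convergent recurrence p_i = a_i*p_{i-1} + p_{i-2}, q_i = a_i*q_{i-1} + q_{i-2} with p_{-2}=0, p_{-1}=1, q_{-2}=1, q_{-1}=0:
  i=0: a_0=5, p_0 = 5*1 + 0 = 5, q_0 = 5*0 + 1 = 1.
  i=1: a_1=7, p_1 = 7*5 + 1 = 36, q_1 = 7*1 + 0 = 7.
  i=2: a_2=1, p_2 = 1*36 + 5 = 41, q_2 = 1*7 + 1 = 8.
  i=3: a_3=7, p_3 = 7*41 + 36 = 323, q_3 = 7*8 + 7 = 63.

5/1, 36/7, 41/8, 323/63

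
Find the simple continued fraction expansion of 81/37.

Run the Euclidean algorithm on 81 and 37; the successive quotients are the partial quotients a_0, a_1, ... (each step inverts the fractional part left over by the previous one):
  81 = 2*37 + 7, so a_0 = 2.
  37 = 5*7 + 2, so a_1 = 5.
  7 = 3*2 + 1, so a_2 = 3.
  2 = 2*1 + 0, so a_3 = 2.
The remainder reaches 0 after 4 divisions, so the expansion has 4 partial quotients, read off in order.

[2; 5, 3, 2]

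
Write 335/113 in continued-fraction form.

Run the Euclidean algorithm on 335 and 113; the successive quotients are the partial quotients a_0, a_1, ... (each step inverts the fractional part left over by the previous one):
  335 = 2*113 + 109, so a_0 = 2.
  113 = 1*109 + 4, so a_1 = 1.
  109 = 27*4 + 1, so a_2 = 27.
  4 = 4*1 + 0, so a_3 = 4.
The remainder reaches 0 after 4 divisions, so the expansion has 4 partial quotients, read off in order.

[2; 1, 27, 4]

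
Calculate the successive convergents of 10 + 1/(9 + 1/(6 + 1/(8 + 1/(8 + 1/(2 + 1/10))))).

Using the convergent recurrence p_i = a_i*p_{i-1} + p_{i-2}, q_i = a_i*q_{i-1} + q_{i-2} with p_{-2}=0, p_{-1}=1, q_{-2}=1, q_{-1}=0:
  i=0: a_0=10, p_0 = 10*1 + 0 = 10, q_0 = 10*0 + 1 = 1.
  i=1: a_1=9, p_1 = 9*10 + 1 = 91, q_1 = 9*1 + 0 = 9.
  i=2: a_2=6, p_2 = 6*91 + 10 = 556, q_2 = 6*9 + 1 = 55.
  i=3: a_3=8, p_3 = 8*556 + 91 = 4539, q_3 = 8*55 + 9 = 449.
  i=4: a_4=8, p_4 = 8*4539 + 556 = 36868, q_4 = 8*449 + 55 = 3647.
  i=5: a_5=2, p_5 = 2*36868 + 4539 = 78275, q_5 = 2*3647 + 449 = 7743.
  i=6: a_6=10, p_6 = 10*78275 + 36868 = 819618, q_6 = 10*7743 + 3647 = 81077.

10/1, 91/9, 556/55, 4539/449, 36868/3647, 78275/7743, 819618/81077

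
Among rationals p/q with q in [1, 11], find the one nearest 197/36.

Expand x = 197/36 as a continued fraction with the Euclidean algorithm:
  197 = 5*36 + 17, so a_0 = 5.
  36 = 2*17 + 2, so a_1 = 2.
  17 = 8*2 + 1, so a_2 = 8.
  2 = 2*1 + 0, so a_3 = 2.
so x = [5; 2, 8, 2].
Convergents (p_i = a_i*p_{i-1} + p_{i-2}, q_i = a_i*q_{i-1} + q_{i-2} with p_{-2}=0, p_{-1}=1, q_{-2}=1, q_{-1}=0), until the denominator exceeds 11:
  i=0: a_0=5, p_0 = 5*1 + 0 = 5, q_0 = 5*0 + 1 = 1.
  i=1: a_1=2, p_1 = 2*5 + 1 = 11, q_1 = 2*1 + 0 = 2.
  i=2: a_2=8, p_2 = 8*11 + 5 = 93, q_2 = 8*2 + 1 = 17.
q_2 = 17 > 11, so the last convergent with denominator <= 11 is p_1/q_1 = 11/2.
The closest fraction with denominator <= 11 is either p_1/q_1 or the intermediate fraction (k*p_1 + p_0)/(k*q_1 + q_0) with the largest k >= 1 whose denominator stays <= 11; these approach x as k grows, and every other convergent or intermediate fraction in range is farther away.
Largest k: floor((11 - q_0)/q_1) = floor((11 - 1)/2) = 5.
That gives (5*11 + 5)/(5*2 + 1) = 60/11.
Compare the errors: |x - 11/2| = |197*2 - 11*36|/(36*2) = 2/72, and |x - 60/11| = |197*11 - 60*36|/(36*11) = 7/396.
Cross-multiplying, 7*72 = 504 < 792 = 2*396, so 7/396 is smaller: the intermediate fraction 60/11 is closer to x than 11/2.

60/11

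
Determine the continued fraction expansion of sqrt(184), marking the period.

[13; (1, 1, 3, 2, 1, 2, 1, 2, 3, 1, 1, 26)]

Write x_i = (sqrt(184) + m_i)/d_i with (m_0, d_0) = (0, 1). a_0 = floor(sqrt(184)) = 13, since 13^2 = 169 <= 184 < 196 = 14^2.
Iterate m_{i+1} = d_i*a_i - m_i, d_{i+1} = (184 - m_{i+1}^2)/d_i, a_{i+1} = floor((a_0 + m_{i+1})/d_{i+1}):
  m_1 = 1*13 - 0 = 13, d_1 = (184 - 13^2)/1 = 15/1 = 15, a_1 = floor((13 + 13)/15) = 1.
  m_2 = 15*1 - 13 = 2, d_2 = (184 - 2^2)/15 = 180/15 = 12, a_2 = floor((13 + 2)/12) = 1.
  m_3 = 12*1 - 2 = 10, d_3 = (184 - 10^2)/12 = 84/12 = 7, a_3 = floor((13 + 10)/7) = 3.
  m_4 = 7*3 - 10 = 11, d_4 = (184 - 11^2)/7 = 63/7 = 9, a_4 = floor((13 + 11)/9) = 2.
  m_5 = 9*2 - 11 = 7, d_5 = (184 - 7^2)/9 = 135/9 = 15, a_5 = floor((13 + 7)/15) = 1.
  m_6 = 15*1 - 7 = 8, d_6 = (184 - 8^2)/15 = 120/15 = 8, a_6 = floor((13 + 8)/8) = 2.
  m_7 = 8*2 - 8 = 8, d_7 = (184 - 8^2)/8 = 120/8 = 15, a_7 = floor((13 + 8)/15) = 1.
  m_8 = 15*1 - 8 = 7, d_8 = (184 - 7^2)/15 = 135/15 = 9, a_8 = floor((13 + 7)/9) = 2.
  m_9 = 9*2 - 7 = 11, d_9 = (184 - 11^2)/9 = 63/9 = 7, a_9 = floor((13 + 11)/7) = 3.
  m_10 = 7*3 - 11 = 10, d_10 = (184 - 10^2)/7 = 84/7 = 12, a_10 = floor((13 + 10)/12) = 1.
  m_11 = 12*1 - 10 = 2, d_11 = (184 - 2^2)/12 = 180/12 = 15, a_11 = floor((13 + 2)/15) = 1.
  m_12 = 15*1 - 2 = 13, d_12 = (184 - 13^2)/15 = 15/15 = 1, a_12 = floor((13 + 13)/1) = 26.
  m_13 = 1*26 - 13 = 13, d_13 = (184 - 13^2)/1 = 15/1 = 15: (m_13, d_13) = (m_1, d_1) = (13, 15), so from here the quotients repeat a_1, ..., a_12; the period length is 12.
Hence the expansion of sqrt(184) is a_0 = 13 followed by the repeating block 1, 1, 3, 2, 1, 2, 1, 2, 3, 1, 1, 26 (period 12).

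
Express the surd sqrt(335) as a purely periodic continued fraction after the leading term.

[18; (3, 3, 3, 36)]

Write x_i = (sqrt(335) + m_i)/d_i with (m_0, d_0) = (0, 1). a_0 = floor(sqrt(335)) = 18, since 18^2 = 324 <= 335 < 361 = 19^2.
Iterate m_{i+1} = d_i*a_i - m_i, d_{i+1} = (335 - m_{i+1}^2)/d_i, a_{i+1} = floor((a_0 + m_{i+1})/d_{i+1}):
  m_1 = 1*18 - 0 = 18, d_1 = (335 - 18^2)/1 = 11/1 = 11, a_1 = floor((18 + 18)/11) = 3.
  m_2 = 11*3 - 18 = 15, d_2 = (335 - 15^2)/11 = 110/11 = 10, a_2 = floor((18 + 15)/10) = 3.
  m_3 = 10*3 - 15 = 15, d_3 = (335 - 15^2)/10 = 110/10 = 11, a_3 = floor((18 + 15)/11) = 3.
  m_4 = 11*3 - 15 = 18, d_4 = (335 - 18^2)/11 = 11/11 = 1, a_4 = floor((18 + 18)/1) = 36.
  m_5 = 1*36 - 18 = 18, d_5 = (335 - 18^2)/1 = 11/1 = 11: (m_5, d_5) = (m_1, d_1) = (18, 11), so from here the quotients repeat a_1, ..., a_4; the period length is 4.
Hence the expansion of sqrt(335) is a_0 = 18 followed by the repeating block 3, 3, 3, 36 (period 4).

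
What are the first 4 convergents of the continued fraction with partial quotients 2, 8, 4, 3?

Using the convergent recurrence p_i = a_i*p_{i-1} + p_{i-2}, q_i = a_i*q_{i-1} + q_{i-2} with p_{-2}=0, p_{-1}=1, q_{-2}=1, q_{-1}=0:
  i=0: a_0=2, p_0 = 2*1 + 0 = 2, q_0 = 2*0 + 1 = 1.
  i=1: a_1=8, p_1 = 8*2 + 1 = 17, q_1 = 8*1 + 0 = 8.
  i=2: a_2=4, p_2 = 4*17 + 2 = 70, q_2 = 4*8 + 1 = 33.
  i=3: a_3=3, p_3 = 3*70 + 17 = 227, q_3 = 3*33 + 8 = 107.

2/1, 17/8, 70/33, 227/107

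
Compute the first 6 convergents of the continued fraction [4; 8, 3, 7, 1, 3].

Using the convergent recurrence p_i = a_i*p_{i-1} + p_{i-2}, q_i = a_i*q_{i-1} + q_{i-2} with p_{-2}=0, p_{-1}=1, q_{-2}=1, q_{-1}=0:
  i=0: a_0=4, p_0 = 4*1 + 0 = 4, q_0 = 4*0 + 1 = 1.
  i=1: a_1=8, p_1 = 8*4 + 1 = 33, q_1 = 8*1 + 0 = 8.
  i=2: a_2=3, p_2 = 3*33 + 4 = 103, q_2 = 3*8 + 1 = 25.
  i=3: a_3=7, p_3 = 7*103 + 33 = 754, q_3 = 7*25 + 8 = 183.
  i=4: a_4=1, p_4 = 1*754 + 103 = 857, q_4 = 1*183 + 25 = 208.
  i=5: a_5=3, p_5 = 3*857 + 754 = 3325, q_5 = 3*208 + 183 = 807.

4/1, 33/8, 103/25, 754/183, 857/208, 3325/807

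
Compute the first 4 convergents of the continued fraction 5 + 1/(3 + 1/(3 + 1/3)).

Using the convergent recurrence p_i = a_i*p_{i-1} + p_{i-2}, q_i = a_i*q_{i-1} + q_{i-2} with p_{-2}=0, p_{-1}=1, q_{-2}=1, q_{-1}=0:
  i=0: a_0=5, p_0 = 5*1 + 0 = 5, q_0 = 5*0 + 1 = 1.
  i=1: a_1=3, p_1 = 3*5 + 1 = 16, q_1 = 3*1 + 0 = 3.
  i=2: a_2=3, p_2 = 3*16 + 5 = 53, q_2 = 3*3 + 1 = 10.
  i=3: a_3=3, p_3 = 3*53 + 16 = 175, q_3 = 3*10 + 3 = 33.

5/1, 16/3, 53/10, 175/33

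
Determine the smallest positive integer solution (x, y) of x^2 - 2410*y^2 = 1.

First expand sqrt(2410) as a continued fraction. With x_i = (sqrt(2410) + m_i)/d_i and (m_0, d_0) = (0, 1): a_0 = floor(sqrt(2410)) = 49, since 49^2 = 2401 <= 2410 < 2500 = 50^2.
Iterate m_{i+1} = d_i*a_i - m_i, d_{i+1} = (2410 - m_{i+1}^2)/d_i, a_{i+1} = floor((a_0 + m_{i+1})/d_{i+1}):
  m_1 = 1*49 - 0 = 49, d_1 = (2410 - 49^2)/1 = 9/1 = 9, a_1 = floor((49 + 49)/9) = 10.
  m_2 = 9*10 - 49 = 41, d_2 = (2410 - 41^2)/9 = 729/9 = 81, a_2 = floor((49 + 41)/81) = 1.
  m_3 = 81*1 - 41 = 40, d_3 = (2410 - 40^2)/81 = 810/81 = 10, a_3 = floor((49 + 40)/10) = 8.
  m_4 = 10*8 - 40 = 40, d_4 = (2410 - 40^2)/10 = 810/10 = 81, a_4 = floor((49 + 40)/81) = 1.
  m_5 = 81*1 - 40 = 41, d_5 = (2410 - 41^2)/81 = 729/81 = 9, a_5 = floor((49 + 41)/9) = 10.
  m_6 = 9*10 - 41 = 49, d_6 = (2410 - 49^2)/9 = 9/9 = 1, a_6 = floor((49 + 49)/1) = 98.
  m_7 = 1*98 - 49 = 49, d_7 = (2410 - 49^2)/1 = 9/1 = 9: (m_7, d_7) = (m_1, d_1) = (49, 9), so from here the quotients repeat a_1, ..., a_6; the period length is 6.
So sqrt(2410) = [49; (10, 1, 8, 1, 10, 98)] with period length k = 6.
k is even, so the fundamental solution of x^2 - 2410y^2 = 1 is (p_{k-1}, q_{k-1}) = (p_5, q_5); compute convergents through index 5.
Convergents (p_i = a_i*p_{i-1} + p_{i-2}, q_i = a_i*q_{i-1} + q_{i-2} with p_{-2}=0, p_{-1}=1, q_{-2}=1, q_{-1}=0):
  i=0: a_0=49, p_0 = 49*1 + 0 = 49, q_0 = 49*0 + 1 = 1.
  i=1: a_1=10, p_1 = 10*49 + 1 = 491, q_1 = 10*1 + 0 = 10.
  i=2: a_2=1, p_2 = 1*491 + 49 = 540, q_2 = 1*10 + 1 = 11.
  i=3: a_3=8, p_3 = 8*540 + 491 = 4811, q_3 = 8*11 + 10 = 98.
  i=4: a_4=1, p_4 = 1*4811 + 540 = 5351, q_4 = 1*98 + 11 = 109.
  i=5: a_5=10, p_5 = 10*5351 + 4811 = 58321, q_5 = 10*109 + 98 = 1188.
Check: 58321^2 - 2410*1188^2 = 3401339041 - 3401339040 = 1, so (x, y) = (58321, 1188) solves the equation, and by the theorem it is the least positive solution.

(x, y) = (58321, 1188)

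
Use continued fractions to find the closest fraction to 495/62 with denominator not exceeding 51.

407/51

Expand x = 495/62 as a continued fraction with the Euclidean algorithm:
  495 = 7*62 + 61, so a_0 = 7.
  62 = 1*61 + 1, so a_1 = 1.
  61 = 61*1 + 0, so a_2 = 61.
so x = [7; 1, 61].
Convergents (p_i = a_i*p_{i-1} + p_{i-2}, q_i = a_i*q_{i-1} + q_{i-2} with p_{-2}=0, p_{-1}=1, q_{-2}=1, q_{-1}=0), until the denominator exceeds 51:
  i=0: a_0=7, p_0 = 7*1 + 0 = 7, q_0 = 7*0 + 1 = 1.
  i=1: a_1=1, p_1 = 1*7 + 1 = 8, q_1 = 1*1 + 0 = 1.
  i=2: a_2=61, p_2 = 61*8 + 7 = 495, q_2 = 61*1 + 1 = 62.
q_2 = 62 > 51, so the last convergent with denominator <= 51 is p_1/q_1 = 8/1.
The closest fraction with denominator <= 51 is either p_1/q_1 or the intermediate fraction (k*p_1 + p_0)/(k*q_1 + q_0) with the largest k >= 1 whose denominator stays <= 51; these approach x as k grows, and every other convergent or intermediate fraction in range is farther away.
Largest k: floor((51 - q_0)/q_1) = floor((51 - 1)/1) = 50.
That gives (50*8 + 7)/(50*1 + 1) = 407/51.
Compare the errors: |x - 8/1| = |495*1 - 8*62|/(62*1) = 1/62, and |x - 407/51| = |495*51 - 407*62|/(62*51) = 11/3162.
Cross-multiplying, 11*62 = 682 < 3162 = 1*3162, so 11/3162 is smaller: the intermediate fraction 407/51 is closer to x than 8/1.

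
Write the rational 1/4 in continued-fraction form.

Run the Euclidean algorithm on 1 and 4; the successive quotients are the partial quotients a_0, a_1, ... (each step inverts the fractional part left over by the previous one):
  1 = 0*4 + 1, so a_0 = 0.
  4 = 4*1 + 0, so a_1 = 4.
The remainder reaches 0 after 2 divisions, so the expansion has 2 partial quotients, read off in order.

[0; 4]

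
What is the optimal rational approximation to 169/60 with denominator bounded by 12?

31/11

Expand x = 169/60 as a continued fraction with the Euclidean algorithm:
  169 = 2*60 + 49, so a_0 = 2.
  60 = 1*49 + 11, so a_1 = 1.
  49 = 4*11 + 5, so a_2 = 4.
  11 = 2*5 + 1, so a_3 = 2.
  5 = 5*1 + 0, so a_4 = 5.
so x = [2; 1, 4, 2, 5].
Convergents (p_i = a_i*p_{i-1} + p_{i-2}, q_i = a_i*q_{i-1} + q_{i-2} with p_{-2}=0, p_{-1}=1, q_{-2}=1, q_{-1}=0), until the denominator exceeds 12:
  i=0: a_0=2, p_0 = 2*1 + 0 = 2, q_0 = 2*0 + 1 = 1.
  i=1: a_1=1, p_1 = 1*2 + 1 = 3, q_1 = 1*1 + 0 = 1.
  i=2: a_2=4, p_2 = 4*3 + 2 = 14, q_2 = 4*1 + 1 = 5.
  i=3: a_3=2, p_3 = 2*14 + 3 = 31, q_3 = 2*5 + 1 = 11.
  i=4: a_4=5, p_4 = 5*31 + 14 = 169, q_4 = 5*11 + 5 = 60.
q_4 = 60 > 12, so the last convergent with denominator <= 12 is p_3/q_3 = 31/11.
The closest fraction with denominator <= 12 is either p_3/q_3 or the intermediate fraction (k*p_3 + p_2)/(k*q_3 + q_2) with the largest k >= 1 whose denominator stays <= 12; these approach x as k grows, and every other convergent or intermediate fraction in range is farther away.
Largest k: floor((12 - q_2)/q_3) = floor((12 - 5)/11) = 0.
Since k = 0, no intermediate fraction beyond p_3/q_3 has denominator <= 12, so the convergent 31/11 is the closest (its error is |169*11 - 31*60|/(60*11) = 1/660).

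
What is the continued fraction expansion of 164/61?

[2; 1, 2, 4, 1, 3]

Run the Euclidean algorithm on 164 and 61; the successive quotients are the partial quotients a_0, a_1, ... (each step inverts the fractional part left over by the previous one):
  164 = 2*61 + 42, so a_0 = 2.
  61 = 1*42 + 19, so a_1 = 1.
  42 = 2*19 + 4, so a_2 = 2.
  19 = 4*4 + 3, so a_3 = 4.
  4 = 1*3 + 1, so a_4 = 1.
  3 = 3*1 + 0, so a_5 = 3.
The remainder reaches 0 after 6 divisions, so the expansion has 6 partial quotients, read off in order.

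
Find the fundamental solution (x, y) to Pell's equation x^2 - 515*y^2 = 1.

First expand sqrt(515) as a continued fraction. With x_i = (sqrt(515) + m_i)/d_i and (m_0, d_0) = (0, 1): a_0 = floor(sqrt(515)) = 22, since 22^2 = 484 <= 515 < 529 = 23^2.
Iterate m_{i+1} = d_i*a_i - m_i, d_{i+1} = (515 - m_{i+1}^2)/d_i, a_{i+1} = floor((a_0 + m_{i+1})/d_{i+1}):
  m_1 = 1*22 - 0 = 22, d_1 = (515 - 22^2)/1 = 31/1 = 31, a_1 = floor((22 + 22)/31) = 1.
  m_2 = 31*1 - 22 = 9, d_2 = (515 - 9^2)/31 = 434/31 = 14, a_2 = floor((22 + 9)/14) = 2.
  m_3 = 14*2 - 9 = 19, d_3 = (515 - 19^2)/14 = 154/14 = 11, a_3 = floor((22 + 19)/11) = 3.
  m_4 = 11*3 - 19 = 14, d_4 = (515 - 14^2)/11 = 319/11 = 29, a_4 = floor((22 + 14)/29) = 1.
  m_5 = 29*1 - 14 = 15, d_5 = (515 - 15^2)/29 = 290/29 = 10, a_5 = floor((22 + 15)/10) = 3.
  m_6 = 10*3 - 15 = 15, d_6 = (515 - 15^2)/10 = 290/10 = 29, a_6 = floor((22 + 15)/29) = 1.
  m_7 = 29*1 - 15 = 14, d_7 = (515 - 14^2)/29 = 319/29 = 11, a_7 = floor((22 + 14)/11) = 3.
  m_8 = 11*3 - 14 = 19, d_8 = (515 - 19^2)/11 = 154/11 = 14, a_8 = floor((22 + 19)/14) = 2.
  m_9 = 14*2 - 19 = 9, d_9 = (515 - 9^2)/14 = 434/14 = 31, a_9 = floor((22 + 9)/31) = 1.
  m_10 = 31*1 - 9 = 22, d_10 = (515 - 22^2)/31 = 31/31 = 1, a_10 = floor((22 + 22)/1) = 44.
  m_11 = 1*44 - 22 = 22, d_11 = (515 - 22^2)/1 = 31/1 = 31: (m_11, d_11) = (m_1, d_1) = (22, 31), so from here the quotients repeat a_1, ..., a_10; the period length is 10.
So sqrt(515) = [22; (1, 2, 3, 1, 3, 1, 3, 2, 1, 44)] with period length k = 10.
k is even, so the fundamental solution of x^2 - 515y^2 = 1 is (p_{k-1}, q_{k-1}) = (p_9, q_9); compute convergents through index 9.
Convergents (p_i = a_i*p_{i-1} + p_{i-2}, q_i = a_i*q_{i-1} + q_{i-2} with p_{-2}=0, p_{-1}=1, q_{-2}=1, q_{-1}=0):
  i=0: a_0=22, p_0 = 22*1 + 0 = 22, q_0 = 22*0 + 1 = 1.
  i=1: a_1=1, p_1 = 1*22 + 1 = 23, q_1 = 1*1 + 0 = 1.
  i=2: a_2=2, p_2 = 2*23 + 22 = 68, q_2 = 2*1 + 1 = 3.
  i=3: a_3=3, p_3 = 3*68 + 23 = 227, q_3 = 3*3 + 1 = 10.
  i=4: a_4=1, p_4 = 1*227 + 68 = 295, q_4 = 1*10 + 3 = 13.
  i=5: a_5=3, p_5 = 3*295 + 227 = 1112, q_5 = 3*13 + 10 = 49.
  i=6: a_6=1, p_6 = 1*1112 + 295 = 1407, q_6 = 1*49 + 13 = 62.
  i=7: a_7=3, p_7 = 3*1407 + 1112 = 5333, q_7 = 3*62 + 49 = 235.
  i=8: a_8=2, p_8 = 2*5333 + 1407 = 12073, q_8 = 2*235 + 62 = 532.
  i=9: a_9=1, p_9 = 1*12073 + 5333 = 17406, q_9 = 1*532 + 235 = 767.
Check: 17406^2 - 515*767^2 = 302968836 - 302968835 = 1, so (x, y) = (17406, 767) solves the equation, and by the theorem it is the least positive solution.

(x, y) = (17406, 767)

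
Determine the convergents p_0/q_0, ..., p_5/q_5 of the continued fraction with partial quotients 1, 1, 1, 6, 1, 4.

1/1, 2/1, 3/2, 20/13, 23/15, 112/73

Using the convergent recurrence p_i = a_i*p_{i-1} + p_{i-2}, q_i = a_i*q_{i-1} + q_{i-2} with p_{-2}=0, p_{-1}=1, q_{-2}=1, q_{-1}=0:
  i=0: a_0=1, p_0 = 1*1 + 0 = 1, q_0 = 1*0 + 1 = 1.
  i=1: a_1=1, p_1 = 1*1 + 1 = 2, q_1 = 1*1 + 0 = 1.
  i=2: a_2=1, p_2 = 1*2 + 1 = 3, q_2 = 1*1 + 1 = 2.
  i=3: a_3=6, p_3 = 6*3 + 2 = 20, q_3 = 6*2 + 1 = 13.
  i=4: a_4=1, p_4 = 1*20 + 3 = 23, q_4 = 1*13 + 2 = 15.
  i=5: a_5=4, p_5 = 4*23 + 20 = 112, q_5 = 4*15 + 13 = 73.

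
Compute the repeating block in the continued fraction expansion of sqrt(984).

Write x_i = (sqrt(984) + m_i)/d_i with (m_0, d_0) = (0, 1). a_0 = floor(sqrt(984)) = 31, since 31^2 = 961 <= 984 < 1024 = 32^2.
Iterate m_{i+1} = d_i*a_i - m_i, d_{i+1} = (984 - m_{i+1}^2)/d_i, a_{i+1} = floor((a_0 + m_{i+1})/d_{i+1}):
  m_1 = 1*31 - 0 = 31, d_1 = (984 - 31^2)/1 = 23/1 = 23, a_1 = floor((31 + 31)/23) = 2.
  m_2 = 23*2 - 31 = 15, d_2 = (984 - 15^2)/23 = 759/23 = 33, a_2 = floor((31 + 15)/33) = 1.
  m_3 = 33*1 - 15 = 18, d_3 = (984 - 18^2)/33 = 660/33 = 20, a_3 = floor((31 + 18)/20) = 2.
  m_4 = 20*2 - 18 = 22, d_4 = (984 - 22^2)/20 = 500/20 = 25, a_4 = floor((31 + 22)/25) = 2.
  m_5 = 25*2 - 22 = 28, d_5 = (984 - 28^2)/25 = 200/25 = 8, a_5 = floor((31 + 28)/8) = 7.
  m_6 = 8*7 - 28 = 28, d_6 = (984 - 28^2)/8 = 200/8 = 25, a_6 = floor((31 + 28)/25) = 2.
  m_7 = 25*2 - 28 = 22, d_7 = (984 - 22^2)/25 = 500/25 = 20, a_7 = floor((31 + 22)/20) = 2.
  m_8 = 20*2 - 22 = 18, d_8 = (984 - 18^2)/20 = 660/20 = 33, a_8 = floor((31 + 18)/33) = 1.
  m_9 = 33*1 - 18 = 15, d_9 = (984 - 15^2)/33 = 759/33 = 23, a_9 = floor((31 + 15)/23) = 2.
  m_10 = 23*2 - 15 = 31, d_10 = (984 - 31^2)/23 = 23/23 = 1, a_10 = floor((31 + 31)/1) = 62.
  m_11 = 1*62 - 31 = 31, d_11 = (984 - 31^2)/1 = 23/1 = 23: (m_11, d_11) = (m_1, d_1) = (31, 23), so from here the quotients repeat a_1, ..., a_10; the period length is 10.
Hence the expansion of sqrt(984) is a_0 = 31 followed by the repeating block 2, 1, 2, 2, 7, 2, 2, 1, 2, 62 (period 10).

[31; (2, 1, 2, 2, 7, 2, 2, 1, 2, 62)]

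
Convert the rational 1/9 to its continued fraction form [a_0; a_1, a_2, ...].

[0; 9]

Run the Euclidean algorithm on 1 and 9; the successive quotients are the partial quotients a_0, a_1, ... (each step inverts the fractional part left over by the previous one):
  1 = 0*9 + 1, so a_0 = 0.
  9 = 9*1 + 0, so a_1 = 9.
The remainder reaches 0 after 2 divisions, so the expansion has 2 partial quotients, read off in order.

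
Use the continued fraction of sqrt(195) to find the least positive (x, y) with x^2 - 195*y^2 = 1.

(x, y) = (14, 1)

First expand sqrt(195) as a continued fraction. With x_i = (sqrt(195) + m_i)/d_i and (m_0, d_0) = (0, 1): a_0 = floor(sqrt(195)) = 13, since 13^2 = 169 <= 195 < 196 = 14^2.
Iterate m_{i+1} = d_i*a_i - m_i, d_{i+1} = (195 - m_{i+1}^2)/d_i, a_{i+1} = floor((a_0 + m_{i+1})/d_{i+1}):
  m_1 = 1*13 - 0 = 13, d_1 = (195 - 13^2)/1 = 26/1 = 26, a_1 = floor((13 + 13)/26) = 1.
  m_2 = 26*1 - 13 = 13, d_2 = (195 - 13^2)/26 = 26/26 = 1, a_2 = floor((13 + 13)/1) = 26.
  m_3 = 1*26 - 13 = 13, d_3 = (195 - 13^2)/1 = 26/1 = 26: (m_3, d_3) = (m_1, d_1) = (13, 26), so from here the quotients repeat a_1, a_2; the period length is 2.
So sqrt(195) = [13; (1, 26)] with period length k = 2.
k is even, so the fundamental solution of x^2 - 195y^2 = 1 is (p_{k-1}, q_{k-1}) = (p_1, q_1); compute convergents through index 1.
Convergents (p_i = a_i*p_{i-1} + p_{i-2}, q_i = a_i*q_{i-1} + q_{i-2} with p_{-2}=0, p_{-1}=1, q_{-2}=1, q_{-1}=0):
  i=0: a_0=13, p_0 = 13*1 + 0 = 13, q_0 = 13*0 + 1 = 1.
  i=1: a_1=1, p_1 = 1*13 + 1 = 14, q_1 = 1*1 + 0 = 1.
Check: 14^2 - 195*1^2 = 196 - 195 = 1, so (x, y) = (14, 1) solves the equation, and by the theorem it is the least positive solution.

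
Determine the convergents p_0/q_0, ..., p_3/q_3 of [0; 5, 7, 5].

0/1, 1/5, 7/36, 36/185

Using the convergent recurrence p_i = a_i*p_{i-1} + p_{i-2}, q_i = a_i*q_{i-1} + q_{i-2} with p_{-2}=0, p_{-1}=1, q_{-2}=1, q_{-1}=0:
  i=0: a_0=0, p_0 = 0*1 + 0 = 0, q_0 = 0*0 + 1 = 1.
  i=1: a_1=5, p_1 = 5*0 + 1 = 1, q_1 = 5*1 + 0 = 5.
  i=2: a_2=7, p_2 = 7*1 + 0 = 7, q_2 = 7*5 + 1 = 36.
  i=3: a_3=5, p_3 = 5*7 + 1 = 36, q_3 = 5*36 + 5 = 185.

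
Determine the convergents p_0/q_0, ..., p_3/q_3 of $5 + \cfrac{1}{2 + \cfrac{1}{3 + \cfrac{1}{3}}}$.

Using the convergent recurrence p_i = a_i*p_{i-1} + p_{i-2}, q_i = a_i*q_{i-1} + q_{i-2} with p_{-2}=0, p_{-1}=1, q_{-2}=1, q_{-1}=0:
  i=0: a_0=5, p_0 = 5*1 + 0 = 5, q_0 = 5*0 + 1 = 1.
  i=1: a_1=2, p_1 = 2*5 + 1 = 11, q_1 = 2*1 + 0 = 2.
  i=2: a_2=3, p_2 = 3*11 + 5 = 38, q_2 = 3*2 + 1 = 7.
  i=3: a_3=3, p_3 = 3*38 + 11 = 125, q_3 = 3*7 + 2 = 23.

5/1, 11/2, 38/7, 125/23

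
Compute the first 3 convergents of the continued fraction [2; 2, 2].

2/1, 5/2, 12/5

Using the convergent recurrence p_i = a_i*p_{i-1} + p_{i-2}, q_i = a_i*q_{i-1} + q_{i-2} with p_{-2}=0, p_{-1}=1, q_{-2}=1, q_{-1}=0:
  i=0: a_0=2, p_0 = 2*1 + 0 = 2, q_0 = 2*0 + 1 = 1.
  i=1: a_1=2, p_1 = 2*2 + 1 = 5, q_1 = 2*1 + 0 = 2.
  i=2: a_2=2, p_2 = 2*5 + 2 = 12, q_2 = 2*2 + 1 = 5.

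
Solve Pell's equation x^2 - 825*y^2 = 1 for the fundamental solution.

(x, y) = (48599, 1692)

First expand sqrt(825) as a continued fraction. With x_i = (sqrt(825) + m_i)/d_i and (m_0, d_0) = (0, 1): a_0 = floor(sqrt(825)) = 28, since 28^2 = 784 <= 825 < 841 = 29^2.
Iterate m_{i+1} = d_i*a_i - m_i, d_{i+1} = (825 - m_{i+1}^2)/d_i, a_{i+1} = floor((a_0 + m_{i+1})/d_{i+1}):
  m_1 = 1*28 - 0 = 28, d_1 = (825 - 28^2)/1 = 41/1 = 41, a_1 = floor((28 + 28)/41) = 1.
  m_2 = 41*1 - 28 = 13, d_2 = (825 - 13^2)/41 = 656/41 = 16, a_2 = floor((28 + 13)/16) = 2.
  m_3 = 16*2 - 13 = 19, d_3 = (825 - 19^2)/16 = 464/16 = 29, a_3 = floor((28 + 19)/29) = 1.
  m_4 = 29*1 - 19 = 10, d_4 = (825 - 10^2)/29 = 725/29 = 25, a_4 = floor((28 + 10)/25) = 1.
  m_5 = 25*1 - 10 = 15, d_5 = (825 - 15^2)/25 = 600/25 = 24, a_5 = floor((28 + 15)/24) = 1.
  m_6 = 24*1 - 15 = 9, d_6 = (825 - 9^2)/24 = 744/24 = 31, a_6 = floor((28 + 9)/31) = 1.
  m_7 = 31*1 - 9 = 22, d_7 = (825 - 22^2)/31 = 341/31 = 11, a_7 = floor((28 + 22)/11) = 4.
  m_8 = 11*4 - 22 = 22, d_8 = (825 - 22^2)/11 = 341/11 = 31, a_8 = floor((28 + 22)/31) = 1.
  m_9 = 31*1 - 22 = 9, d_9 = (825 - 9^2)/31 = 744/31 = 24, a_9 = floor((28 + 9)/24) = 1.
  m_10 = 24*1 - 9 = 15, d_10 = (825 - 15^2)/24 = 600/24 = 25, a_10 = floor((28 + 15)/25) = 1.
  m_11 = 25*1 - 15 = 10, d_11 = (825 - 10^2)/25 = 725/25 = 29, a_11 = floor((28 + 10)/29) = 1.
  m_12 = 29*1 - 10 = 19, d_12 = (825 - 19^2)/29 = 464/29 = 16, a_12 = floor((28 + 19)/16) = 2.
  m_13 = 16*2 - 19 = 13, d_13 = (825 - 13^2)/16 = 656/16 = 41, a_13 = floor((28 + 13)/41) = 1.
  m_14 = 41*1 - 13 = 28, d_14 = (825 - 28^2)/41 = 41/41 = 1, a_14 = floor((28 + 28)/1) = 56.
  m_15 = 1*56 - 28 = 28, d_15 = (825 - 28^2)/1 = 41/1 = 41: (m_15, d_15) = (m_1, d_1) = (28, 41), so from here the quotients repeat a_1, ..., a_14; the period length is 14.
So sqrt(825) = [28; (1, 2, 1, 1, 1, 1, 4, 1, 1, 1, 1, 2, 1, 56)] with period length k = 14.
k is even, so the fundamental solution of x^2 - 825y^2 = 1 is (p_{k-1}, q_{k-1}) = (p_13, q_13); compute convergents through index 13.
Convergents (p_i = a_i*p_{i-1} + p_{i-2}, q_i = a_i*q_{i-1} + q_{i-2} with p_{-2}=0, p_{-1}=1, q_{-2}=1, q_{-1}=0):
  i=0: a_0=28, p_0 = 28*1 + 0 = 28, q_0 = 28*0 + 1 = 1.
  i=1: a_1=1, p_1 = 1*28 + 1 = 29, q_1 = 1*1 + 0 = 1.
  i=2: a_2=2, p_2 = 2*29 + 28 = 86, q_2 = 2*1 + 1 = 3.
  i=3: a_3=1, p_3 = 1*86 + 29 = 115, q_3 = 1*3 + 1 = 4.
  i=4: a_4=1, p_4 = 1*115 + 86 = 201, q_4 = 1*4 + 3 = 7.
  i=5: a_5=1, p_5 = 1*201 + 115 = 316, q_5 = 1*7 + 4 = 11.
  i=6: a_6=1, p_6 = 1*316 + 201 = 517, q_6 = 1*11 + 7 = 18.
  i=7: a_7=4, p_7 = 4*517 + 316 = 2384, q_7 = 4*18 + 11 = 83.
  i=8: a_8=1, p_8 = 1*2384 + 517 = 2901, q_8 = 1*83 + 18 = 101.
  i=9: a_9=1, p_9 = 1*2901 + 2384 = 5285, q_9 = 1*101 + 83 = 184.
  i=10: a_10=1, p_10 = 1*5285 + 2901 = 8186, q_10 = 1*184 + 101 = 285.
  i=11: a_11=1, p_11 = 1*8186 + 5285 = 13471, q_11 = 1*285 + 184 = 469.
  i=12: a_12=2, p_12 = 2*13471 + 8186 = 35128, q_12 = 2*469 + 285 = 1223.
  i=13: a_13=1, p_13 = 1*35128 + 13471 = 48599, q_13 = 1*1223 + 469 = 1692.
Check: 48599^2 - 825*1692^2 = 2361862801 - 2361862800 = 1, so (x, y) = (48599, 1692) solves the equation, and by the theorem it is the least positive solution.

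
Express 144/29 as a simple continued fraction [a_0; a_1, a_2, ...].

Run the Euclidean algorithm on 144 and 29; the successive quotients are the partial quotients a_0, a_1, ... (each step inverts the fractional part left over by the previous one):
  144 = 4*29 + 28, so a_0 = 4.
  29 = 1*28 + 1, so a_1 = 1.
  28 = 28*1 + 0, so a_2 = 28.
The remainder reaches 0 after 3 divisions, so the expansion has 3 partial quotients, read off in order.

[4; 1, 28]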